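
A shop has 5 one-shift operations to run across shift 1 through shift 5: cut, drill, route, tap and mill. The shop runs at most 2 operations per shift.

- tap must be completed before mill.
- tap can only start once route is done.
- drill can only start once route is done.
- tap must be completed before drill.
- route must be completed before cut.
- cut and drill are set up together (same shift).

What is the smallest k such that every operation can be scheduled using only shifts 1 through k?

The precedence chain requires at least 3 distinct shifts.
With at most 2 per shift and 5 operations, at least 3 shifts are needed.
Could 3 shifts be enough, i.e. nothing placed later than shift 3? No: drill must come after route (at shift 1 or later) → {shift 2, shift 3}; route must come before drill (at shift 3 or earlier) → {shift 1, shift 2}; cut must come after route (at shift 1 or later) → {shift 2, shift 3}; mill must come after tap (at shift 1 or later) → {shift 2, shift 3}; tap must come before mill (at shift 3 or earlier) → {shift 1, shift 2}; tap must come after route (at shift 1 or later) → {shift 2}; drill must come after tap (at shift 2 or later) → {shift 3}; cut must be in the same shift as drill (in {shift 3}) → {shift 3}; mill can't use shift 3, already full with cut and drill (limit 2) → {shift 2}; mill must come after tap (at shift 2 or later) → nothing is left.
So 3 shifts is not enough.
4 works (last occupied shift: shift 4): for example drill=shift 3; mill=shift 4; route=shift 1; cut=shift 3; tap=shift 2.

4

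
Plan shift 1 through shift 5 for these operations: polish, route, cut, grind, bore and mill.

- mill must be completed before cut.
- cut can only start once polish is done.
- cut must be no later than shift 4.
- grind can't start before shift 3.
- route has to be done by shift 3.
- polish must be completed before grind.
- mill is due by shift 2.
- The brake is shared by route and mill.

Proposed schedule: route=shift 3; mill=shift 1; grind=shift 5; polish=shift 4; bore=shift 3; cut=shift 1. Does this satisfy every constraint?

No — it violates: cut can only start once polish is done

mill is due by shift 2 — holds.
The brake is shared by route and mill — holds.
grind can't start before shift 3 — holds.
polish must be completed before grind — holds.
mill must be completed before cut — violated.
cut must be no later than shift 4 — holds.
route has to be done by shift 3 — holds.
cut can only start once polish is done — violated.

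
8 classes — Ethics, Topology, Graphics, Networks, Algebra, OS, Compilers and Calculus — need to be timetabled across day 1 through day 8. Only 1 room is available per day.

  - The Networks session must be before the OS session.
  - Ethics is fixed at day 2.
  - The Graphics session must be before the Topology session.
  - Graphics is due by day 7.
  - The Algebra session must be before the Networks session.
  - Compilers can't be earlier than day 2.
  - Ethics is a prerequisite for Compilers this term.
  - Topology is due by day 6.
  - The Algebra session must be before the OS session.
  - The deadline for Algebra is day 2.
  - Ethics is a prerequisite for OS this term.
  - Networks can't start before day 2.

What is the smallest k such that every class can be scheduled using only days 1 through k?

8

The precedence chain requires at least 3 distinct days.
With at most 1 per day and 8 classes, at least 8 days are needed.
8 works (last occupied day: day 8): for example Compilers in day 6, Networks in day 5, Ethics in day 2, Topology in day 4, Graphics in day 3, OS in day 7, Algebra in day 1, Calculus in day 8.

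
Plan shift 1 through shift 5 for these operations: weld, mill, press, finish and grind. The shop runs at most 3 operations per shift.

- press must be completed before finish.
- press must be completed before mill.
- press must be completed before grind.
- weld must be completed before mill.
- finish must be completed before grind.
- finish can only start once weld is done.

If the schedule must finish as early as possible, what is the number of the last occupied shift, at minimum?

shift 3

The precedence chain requires at least 3 distinct shifts.
With at most 3 per shift and 5 operations, at least 2 shifts are needed.
3 works (last occupied shift: shift 3): for example weld=shift 1, mill=shift 2, grind=shift 3, press=shift 1, finish=shift 2.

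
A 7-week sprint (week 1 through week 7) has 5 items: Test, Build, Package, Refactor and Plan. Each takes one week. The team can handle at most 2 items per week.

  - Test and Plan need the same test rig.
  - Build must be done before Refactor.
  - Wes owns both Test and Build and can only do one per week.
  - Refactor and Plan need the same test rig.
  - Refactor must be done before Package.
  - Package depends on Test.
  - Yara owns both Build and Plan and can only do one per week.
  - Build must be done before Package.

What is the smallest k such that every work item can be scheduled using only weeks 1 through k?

3

The precedence chain requires at least 3 distinct weeks.
With at most 2 per week and 5 work items, at least 3 weeks are needed.
3 works (last occupied week: week 3): for example Test -> week 2; Refactor -> week 2; Plan -> week 3; Build -> week 1; Package -> week 3.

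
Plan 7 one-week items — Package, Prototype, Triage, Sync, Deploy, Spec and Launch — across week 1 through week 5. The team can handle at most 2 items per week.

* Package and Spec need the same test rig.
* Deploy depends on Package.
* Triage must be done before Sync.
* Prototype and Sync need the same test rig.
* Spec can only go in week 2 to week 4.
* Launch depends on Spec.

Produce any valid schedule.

Spec -> week 2, Prototype -> week 4, Launch -> week 3, Triage -> week 1, Package -> week 1, Deploy -> week 3, Sync -> week 2

Checking: Triage(week 1) before Sync(week 2); Spec(week 2) before Launch(week 3); Package(week 1) before Deploy(week 3); Package(week 1) != Spec(week 2); Prototype(week 4) != Sync(week 2); Spec=week 2 in [week 2,week 4]; max 2 per week (cap 2).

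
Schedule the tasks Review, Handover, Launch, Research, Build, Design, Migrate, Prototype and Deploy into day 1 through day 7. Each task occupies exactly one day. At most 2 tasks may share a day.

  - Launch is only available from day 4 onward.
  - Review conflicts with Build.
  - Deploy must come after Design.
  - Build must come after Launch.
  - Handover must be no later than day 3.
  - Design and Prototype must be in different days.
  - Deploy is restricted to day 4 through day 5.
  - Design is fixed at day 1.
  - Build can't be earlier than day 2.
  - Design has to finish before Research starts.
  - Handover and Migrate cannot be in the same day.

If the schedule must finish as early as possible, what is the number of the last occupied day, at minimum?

5

The precedence chain requires at least 2 distinct days.
With at most 2 per day and 9 tasks, at least 5 days are needed.
Propagating the time windows through the other constraints, Build can't land before day 5, so the schedule must run through at least day 5.
5 works (last occupied day: day 5): for example Deploy -> day 4, Design -> day 1, Launch -> day 4, Research -> day 2, Migrate -> day 3, Handover -> day 1, Review -> day 2, Prototype -> day 3, Build -> day 5.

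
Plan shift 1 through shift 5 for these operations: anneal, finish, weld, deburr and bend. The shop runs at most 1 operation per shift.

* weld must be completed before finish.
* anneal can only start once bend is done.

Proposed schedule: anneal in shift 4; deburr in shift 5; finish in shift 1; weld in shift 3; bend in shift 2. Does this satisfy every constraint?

No. weld must be completed before finish is not satisfied.

The shop runs at most 1 operation per shift — holds.
anneal can only start once bend is done — holds.
weld must be completed before finish — violated.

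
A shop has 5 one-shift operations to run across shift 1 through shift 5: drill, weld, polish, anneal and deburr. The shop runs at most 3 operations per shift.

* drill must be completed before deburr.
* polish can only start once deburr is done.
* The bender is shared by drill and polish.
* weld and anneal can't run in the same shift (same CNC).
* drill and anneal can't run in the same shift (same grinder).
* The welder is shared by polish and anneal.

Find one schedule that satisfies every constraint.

anneal=shift 2, deburr=shift 2, drill=shift 1, weld=shift 1, polish=shift 3

Checking: deburr(shift 2) before polish(shift 3); drill(shift 1) before deburr(shift 2); polish(shift 3) != anneal(shift 2); drill(shift 1) != anneal(shift 2); drill(shift 1) != polish(shift 3); weld(shift 1) != anneal(shift 2); max 2 per shift (cap 3).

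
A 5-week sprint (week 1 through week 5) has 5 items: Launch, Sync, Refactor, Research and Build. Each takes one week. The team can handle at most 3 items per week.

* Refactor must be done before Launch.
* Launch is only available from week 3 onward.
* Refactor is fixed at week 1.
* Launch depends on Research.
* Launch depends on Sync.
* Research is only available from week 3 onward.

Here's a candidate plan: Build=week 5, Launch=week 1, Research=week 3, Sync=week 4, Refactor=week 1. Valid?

No — it violates: Launch depends on Sync

The team can handle at most 3 items per week — holds.
Research is only available from week 3 onward — holds.
Launch depends on Research — violated.
Launch depends on Sync — violated.
Refactor is fixed at week 1 — holds.
Refactor must be done before Launch — violated.
Launch is only available from week 3 onward — violated.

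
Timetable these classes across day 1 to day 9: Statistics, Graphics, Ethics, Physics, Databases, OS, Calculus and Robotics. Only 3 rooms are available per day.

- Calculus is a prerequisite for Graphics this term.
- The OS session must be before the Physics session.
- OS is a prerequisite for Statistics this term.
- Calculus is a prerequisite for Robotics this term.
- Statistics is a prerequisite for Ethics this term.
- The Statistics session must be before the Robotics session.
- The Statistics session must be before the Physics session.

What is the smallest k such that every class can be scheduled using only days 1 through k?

The precedence chain requires at least 3 distinct days.
With at most 3 per day and 8 classes, at least 3 days are needed.
3 works (last occupied day: day 3): for example Graphics=day 2, Robotics=day 3, Statistics=day 2, Physics=day 3, Ethics=day 3, OS=day 1, Calculus=day 1, Databases=day 1.

3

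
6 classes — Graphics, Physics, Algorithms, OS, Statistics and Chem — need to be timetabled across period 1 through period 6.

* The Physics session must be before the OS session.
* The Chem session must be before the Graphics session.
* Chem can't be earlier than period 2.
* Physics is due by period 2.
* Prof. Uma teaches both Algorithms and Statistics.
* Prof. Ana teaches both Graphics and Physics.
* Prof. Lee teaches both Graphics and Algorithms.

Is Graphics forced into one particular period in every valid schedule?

No

Graphics can be period 3 (e.g. Graphics in period 3, Chem in period 2, OS in period 2, Algorithms in period 1, Physics in period 1, Statistics in period 2) or period 4 (e.g. Statistics in period 2, Algorithms in period 1, Physics in period 1, Graphics in period 4, OS in period 2, Chem in period 2).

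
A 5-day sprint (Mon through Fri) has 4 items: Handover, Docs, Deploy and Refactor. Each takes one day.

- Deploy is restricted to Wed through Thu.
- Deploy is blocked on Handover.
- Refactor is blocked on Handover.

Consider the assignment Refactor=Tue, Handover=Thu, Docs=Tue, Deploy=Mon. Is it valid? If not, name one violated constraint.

Deploy is blocked on Handover — violated.
Refactor is blocked on Handover — violated.
Deploy is restricted to Wed through Thu — violated.

Invalid. Deploy is blocked on Handover.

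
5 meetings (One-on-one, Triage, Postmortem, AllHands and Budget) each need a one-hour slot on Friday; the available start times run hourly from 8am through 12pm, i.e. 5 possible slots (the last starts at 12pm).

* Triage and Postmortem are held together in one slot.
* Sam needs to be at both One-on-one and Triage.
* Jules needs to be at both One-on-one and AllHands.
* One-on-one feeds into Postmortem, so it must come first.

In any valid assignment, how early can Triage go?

9am

Triage must be in the same slot as Postmortem, which can't be before 9am, so Triage is at least 9am.
Triage at 9am is achievable: Postmortem -> 9am, Budget -> 8am, One-on-one -> 8am, Triage -> 9am, AllHands -> 9am.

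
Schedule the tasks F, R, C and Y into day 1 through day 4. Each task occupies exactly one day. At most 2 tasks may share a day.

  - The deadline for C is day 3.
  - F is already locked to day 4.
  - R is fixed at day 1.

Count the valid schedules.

Splitting on C: it can be day 1 (3), day 2 (4), day 3 (4). Listing each branch's schedules as (F, R, Y) by day number:
C=day 1: (4,1,2) (4,1,3) (4,1,4) — 3.
C=day 2: (4,1,1) (4,1,2) (4,1,3) (4,1,4) — 4.
C=day 3: (4,1,1) (4,1,2) (4,1,3) (4,1,4) — 4.
Summing: 3 + 4 + 4 = 11.

11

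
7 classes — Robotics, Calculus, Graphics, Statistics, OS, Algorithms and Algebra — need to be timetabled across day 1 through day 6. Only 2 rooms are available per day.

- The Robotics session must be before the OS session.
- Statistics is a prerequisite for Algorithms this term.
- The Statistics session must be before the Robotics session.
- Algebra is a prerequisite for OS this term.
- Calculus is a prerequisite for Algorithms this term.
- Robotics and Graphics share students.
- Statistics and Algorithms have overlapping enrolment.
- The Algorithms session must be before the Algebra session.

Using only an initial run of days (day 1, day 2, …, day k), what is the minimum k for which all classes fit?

4 days

The precedence chain requires at least 4 distinct days.
With at most 2 per day and 7 classes, at least 4 days are needed.
4 works (last occupied day: day 4): for example Algebra -> day 3; Graphics -> day 3; OS -> day 4; Robotics -> day 2; Algorithms -> day 2; Calculus -> day 1; Statistics -> day 1.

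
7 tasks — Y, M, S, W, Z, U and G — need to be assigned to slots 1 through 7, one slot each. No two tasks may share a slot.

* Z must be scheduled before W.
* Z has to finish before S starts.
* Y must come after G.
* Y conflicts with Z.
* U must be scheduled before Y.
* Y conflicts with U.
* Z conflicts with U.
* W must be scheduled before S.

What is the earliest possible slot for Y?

3

Precedence pushes Y to at least 2.
Y at 3 is achievable: S -> 6; U -> 1; Z -> 4; G -> 2; M -> 7; W -> 5; Y -> 3.
Nothing earlier works — the conflict and capacity constraints rule out every slot before 3.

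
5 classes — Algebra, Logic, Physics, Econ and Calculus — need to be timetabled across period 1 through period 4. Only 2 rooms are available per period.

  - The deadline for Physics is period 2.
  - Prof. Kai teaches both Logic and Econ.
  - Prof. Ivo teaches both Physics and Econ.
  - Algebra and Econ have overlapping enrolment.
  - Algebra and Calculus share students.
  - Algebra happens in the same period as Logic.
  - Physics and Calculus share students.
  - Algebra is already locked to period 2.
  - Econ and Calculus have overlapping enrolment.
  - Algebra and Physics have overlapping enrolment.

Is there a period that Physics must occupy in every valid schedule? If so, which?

period 1

Physics's window is period 1–period 2.
Algebra is fixed at period 2, and Physics can't share a period with Algebra.
So Physics must be period 1.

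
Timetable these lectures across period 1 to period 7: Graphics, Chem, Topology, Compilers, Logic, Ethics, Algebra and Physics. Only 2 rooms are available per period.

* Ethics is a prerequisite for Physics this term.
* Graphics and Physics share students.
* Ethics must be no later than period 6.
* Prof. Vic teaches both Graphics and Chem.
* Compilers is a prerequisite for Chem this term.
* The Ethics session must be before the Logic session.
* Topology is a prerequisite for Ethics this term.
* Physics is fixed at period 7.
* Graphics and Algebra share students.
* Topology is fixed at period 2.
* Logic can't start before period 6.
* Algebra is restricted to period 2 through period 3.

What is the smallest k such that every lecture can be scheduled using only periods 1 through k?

7 periods

The precedence chain requires at least 3 distinct periods.
With at most 2 per period and 8 lectures, at least 4 periods are needed.
Physics can't be placed before period 7, so the schedule must run through at least period 7.
7 works (last occupied period: period 7): for example Chem in period 3, Topology in period 2, Logic in period 6, Physics in period 7, Compilers in period 1, Ethics in period 3, Algebra in period 2, Graphics in period 1.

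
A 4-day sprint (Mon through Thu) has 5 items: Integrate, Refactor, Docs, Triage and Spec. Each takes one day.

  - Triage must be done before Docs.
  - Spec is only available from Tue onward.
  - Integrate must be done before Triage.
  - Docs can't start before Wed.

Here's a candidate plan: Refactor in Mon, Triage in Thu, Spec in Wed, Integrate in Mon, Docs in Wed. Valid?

Invalid. Triage must be done before Docs.

Spec is only available from Tue onward — holds.
Integrate must be done before Triage — holds.
Docs can't start before Wed — holds.
Triage must be done before Docs — violated.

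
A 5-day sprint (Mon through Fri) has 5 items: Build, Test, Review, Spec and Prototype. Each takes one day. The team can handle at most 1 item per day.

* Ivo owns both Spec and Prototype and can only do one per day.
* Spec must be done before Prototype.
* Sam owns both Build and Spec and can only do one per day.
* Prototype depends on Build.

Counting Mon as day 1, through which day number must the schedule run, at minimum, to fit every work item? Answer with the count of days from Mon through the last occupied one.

The precedence chain requires at least 2 distinct days.
With at most 1 per day and 5 work items, at least 5 days are needed.
5 works (last occupied day: Fri): for example Spec in Tue; Test in Thu; Review in Fri; Prototype in Wed; Build in Mon.

5 days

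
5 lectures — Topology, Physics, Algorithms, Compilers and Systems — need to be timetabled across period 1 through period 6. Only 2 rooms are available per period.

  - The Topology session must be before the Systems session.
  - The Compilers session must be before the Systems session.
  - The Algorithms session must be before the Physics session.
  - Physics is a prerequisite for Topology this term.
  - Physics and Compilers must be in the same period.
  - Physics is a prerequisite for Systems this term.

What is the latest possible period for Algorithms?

Downstream work caps Algorithms at period 3.
Algorithms at period 3 is achievable: Topology=period 5, Systems=period 6, Compilers=period 4, Algorithms=period 3, Physics=period 4.

period 3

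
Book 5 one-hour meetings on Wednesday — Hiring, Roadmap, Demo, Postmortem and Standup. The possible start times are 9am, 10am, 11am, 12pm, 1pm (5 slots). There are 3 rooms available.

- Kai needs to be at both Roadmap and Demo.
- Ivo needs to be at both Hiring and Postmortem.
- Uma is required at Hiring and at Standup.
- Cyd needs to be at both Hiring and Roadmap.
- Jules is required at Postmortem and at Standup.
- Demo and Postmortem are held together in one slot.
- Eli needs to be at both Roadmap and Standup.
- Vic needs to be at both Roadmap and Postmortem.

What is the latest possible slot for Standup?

Standup at 1pm is achievable: Roadmap in 10am; Postmortem in 11am; Hiring in 9am; Demo in 11am; Standup in 1pm.

1pm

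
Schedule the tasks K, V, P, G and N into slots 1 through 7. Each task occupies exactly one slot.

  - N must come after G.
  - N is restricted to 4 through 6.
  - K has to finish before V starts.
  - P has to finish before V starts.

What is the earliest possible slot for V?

Precedence pushes V to at least 2.
V at 2 is achievable: K in 1; P in 1; N in 4; V in 2; G in 1.

2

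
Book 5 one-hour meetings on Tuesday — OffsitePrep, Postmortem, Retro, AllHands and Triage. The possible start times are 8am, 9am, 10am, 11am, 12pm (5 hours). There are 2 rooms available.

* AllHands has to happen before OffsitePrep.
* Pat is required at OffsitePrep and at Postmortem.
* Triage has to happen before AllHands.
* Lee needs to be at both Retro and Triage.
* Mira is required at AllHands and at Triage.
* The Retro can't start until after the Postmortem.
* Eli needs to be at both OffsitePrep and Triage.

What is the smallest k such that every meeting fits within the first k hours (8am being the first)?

3

The precedence chain requires at least 3 distinct hours.
With at most 2 per hour and 5 meetings, at least 3 hours are needed.
3 works (last occupied hour: 10am): for example AllHands -> 9am, OffsitePrep -> 10am, Retro -> 9am, Triage -> 8am, Postmortem -> 8am.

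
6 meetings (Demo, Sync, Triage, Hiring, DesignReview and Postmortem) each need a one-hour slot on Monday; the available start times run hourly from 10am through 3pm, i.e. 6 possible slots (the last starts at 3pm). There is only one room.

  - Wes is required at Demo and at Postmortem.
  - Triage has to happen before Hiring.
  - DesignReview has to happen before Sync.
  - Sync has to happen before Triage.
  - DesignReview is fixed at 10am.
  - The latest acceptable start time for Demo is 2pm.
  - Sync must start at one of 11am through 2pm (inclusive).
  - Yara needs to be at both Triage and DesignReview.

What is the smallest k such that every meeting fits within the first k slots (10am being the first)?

6

The precedence chain requires at least 4 distinct slots.
With at most 1 per slot and 6 meetings, at least 6 slots are needed.
6 works (last occupied slot: 3pm): for example Demo=12pm, DesignReview=10am, Sync=11am, Postmortem=3pm, Triage=1pm, Hiring=2pm.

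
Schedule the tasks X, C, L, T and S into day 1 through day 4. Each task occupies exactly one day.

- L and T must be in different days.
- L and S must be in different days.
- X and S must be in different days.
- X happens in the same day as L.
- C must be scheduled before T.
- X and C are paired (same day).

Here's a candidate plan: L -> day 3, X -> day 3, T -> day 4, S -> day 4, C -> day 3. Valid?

X and C are paired (same day) — holds.
X happens in the same day as L — holds.
X and S must be in different days — holds.
L and S must be in different days — holds.
L and T must be in different days — holds.
C must be scheduled before T — holds.

Yes, all constraints hold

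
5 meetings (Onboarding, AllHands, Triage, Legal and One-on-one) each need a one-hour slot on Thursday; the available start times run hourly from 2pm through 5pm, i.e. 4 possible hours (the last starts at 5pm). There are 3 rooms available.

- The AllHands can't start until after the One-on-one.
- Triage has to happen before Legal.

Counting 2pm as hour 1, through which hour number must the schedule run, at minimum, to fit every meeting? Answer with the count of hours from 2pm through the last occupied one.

2

The precedence chain requires at least 2 distinct hours.
With at most 3 per hour and 5 meetings, at least 2 hours are needed.
2 works (last occupied hour: 3pm): for example One-on-one -> 2pm; Legal -> 3pm; Triage -> 2pm; AllHands -> 3pm; Onboarding -> 2pm.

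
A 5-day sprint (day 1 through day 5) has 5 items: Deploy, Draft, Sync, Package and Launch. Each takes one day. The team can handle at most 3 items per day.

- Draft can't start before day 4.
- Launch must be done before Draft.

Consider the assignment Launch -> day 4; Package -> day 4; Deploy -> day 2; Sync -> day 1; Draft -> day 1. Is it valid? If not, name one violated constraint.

No — it violates: Launch must be done before Draft

The team can handle at most 3 items per day — holds.
Draft can't start before day 4 — violated.
Launch must be done before Draft — violated.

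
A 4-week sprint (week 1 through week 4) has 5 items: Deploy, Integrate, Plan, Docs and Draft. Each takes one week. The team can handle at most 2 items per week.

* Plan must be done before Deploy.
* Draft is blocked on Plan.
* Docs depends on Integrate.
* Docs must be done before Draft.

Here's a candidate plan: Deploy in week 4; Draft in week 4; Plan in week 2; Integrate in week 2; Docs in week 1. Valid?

Docs depends on Integrate — violated.
Docs must be done before Draft — holds.
Draft is blocked on Plan — holds.
Plan must be done before Deploy — holds.
The team can handle at most 2 items per week — holds.

No — it violates: Docs depends on Integrate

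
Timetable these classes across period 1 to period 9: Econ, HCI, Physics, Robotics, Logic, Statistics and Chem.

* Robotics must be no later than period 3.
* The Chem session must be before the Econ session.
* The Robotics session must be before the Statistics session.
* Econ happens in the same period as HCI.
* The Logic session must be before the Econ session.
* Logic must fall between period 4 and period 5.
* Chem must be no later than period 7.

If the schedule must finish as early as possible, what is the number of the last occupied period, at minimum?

period 5

The precedence chain requires at least 2 distinct periods.
Propagating the time windows through the other constraints, Econ can't land before period 5, so the schedule must run through at least period 5.
5 works (last occupied period: period 5): for example HCI -> period 5, Chem -> period 1, Physics -> period 1, Econ -> period 5, Logic -> period 4, Statistics -> period 2, Robotics -> period 1.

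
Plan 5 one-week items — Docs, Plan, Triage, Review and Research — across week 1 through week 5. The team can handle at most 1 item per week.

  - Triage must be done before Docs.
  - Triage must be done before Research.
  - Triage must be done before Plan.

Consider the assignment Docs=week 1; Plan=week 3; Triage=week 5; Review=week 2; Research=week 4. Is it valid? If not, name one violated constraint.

Triage must be done before Research — violated.
The team can handle at most 1 item per week — holds.
Triage must be done before Docs — violated.
Triage must be done before Plan — violated.

No. Triage must be done before Docs is not satisfied.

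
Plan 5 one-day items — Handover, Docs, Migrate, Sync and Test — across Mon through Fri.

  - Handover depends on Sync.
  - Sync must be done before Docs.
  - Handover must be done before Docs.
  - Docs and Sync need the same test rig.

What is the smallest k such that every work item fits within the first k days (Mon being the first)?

3

The precedence chain requires at least 3 distinct days.
3 works (last occupied day: Wed): for example Docs=Wed; Migrate=Mon; Handover=Tue; Sync=Mon; Test=Mon.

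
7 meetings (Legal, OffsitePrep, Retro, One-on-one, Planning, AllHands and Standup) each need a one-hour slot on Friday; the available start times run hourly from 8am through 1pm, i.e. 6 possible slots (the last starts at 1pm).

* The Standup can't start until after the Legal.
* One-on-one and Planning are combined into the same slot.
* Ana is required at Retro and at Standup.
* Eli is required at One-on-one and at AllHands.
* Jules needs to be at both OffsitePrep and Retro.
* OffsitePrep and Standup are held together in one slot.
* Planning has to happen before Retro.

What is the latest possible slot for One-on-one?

One-on-one must be in the same slot as Planning, which can't be after 12pm, so One-on-one is at most 12pm.
One-on-one at 12pm is achievable: Retro in 1pm; Legal in 8am; One-on-one in 12pm; Planning in 12pm; Standup in 9am; OffsitePrep in 9am; AllHands in 8am.

12pm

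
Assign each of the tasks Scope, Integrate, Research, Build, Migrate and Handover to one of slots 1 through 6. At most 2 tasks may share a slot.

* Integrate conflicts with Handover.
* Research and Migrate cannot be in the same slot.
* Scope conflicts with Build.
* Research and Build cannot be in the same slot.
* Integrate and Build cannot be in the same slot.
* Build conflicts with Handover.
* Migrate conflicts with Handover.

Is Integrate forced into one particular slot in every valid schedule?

No

Integrate can be 1 (e.g. Build -> 3, Research -> 2, Handover -> 2, Integrate -> 1, Scope -> 1, Migrate -> 3) or 2 (e.g. Handover in 4; Build in 3; Integrate in 2; Migrate in 2; Scope in 1; Research in 1).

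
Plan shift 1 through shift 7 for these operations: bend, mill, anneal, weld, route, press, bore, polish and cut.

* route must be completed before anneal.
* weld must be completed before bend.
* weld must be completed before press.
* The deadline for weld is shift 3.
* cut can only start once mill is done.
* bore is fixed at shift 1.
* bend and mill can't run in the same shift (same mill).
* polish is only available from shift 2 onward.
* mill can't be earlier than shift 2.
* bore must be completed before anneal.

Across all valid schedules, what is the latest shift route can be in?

shift 6

Downstream work caps route at shift 6.
route at shift 6 is achievable: cut=shift 3; route=shift 6; polish=shift 2; mill=shift 2; bend=shift 3; press=shift 2; weld=shift 1; anneal=shift 7; bore=shift 1.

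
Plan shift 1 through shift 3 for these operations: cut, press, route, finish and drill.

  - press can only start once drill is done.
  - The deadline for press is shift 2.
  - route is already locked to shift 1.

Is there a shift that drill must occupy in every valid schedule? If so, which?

shift 1

Downstream work caps drill at shift 1.
So drill is pinned to shift 1.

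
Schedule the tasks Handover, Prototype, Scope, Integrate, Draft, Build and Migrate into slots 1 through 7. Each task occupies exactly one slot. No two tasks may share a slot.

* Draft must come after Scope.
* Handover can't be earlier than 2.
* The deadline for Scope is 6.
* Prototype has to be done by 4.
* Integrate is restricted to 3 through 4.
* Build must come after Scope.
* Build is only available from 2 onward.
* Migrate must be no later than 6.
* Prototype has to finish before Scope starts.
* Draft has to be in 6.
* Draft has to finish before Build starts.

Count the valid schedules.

18

Splitting on Handover: it can be 2 (6), 3 (3), 4 (3), 5 (6). Listing each branch's schedules as (Prototype, Scope, Integrate, Draft, Build, Migrate):
Handover=2: (1,3,4,6,7,5) (1,4,3,6,7,5) (1,5,3,6,7,4) (1,5,4,6,7,3) (3,5,4,6,7,1) (4,5,3,6,7,1) — 6.
Handover=3: (1,2,4,6,7,5) (1,5,4,6,7,2) (2,5,4,6,7,1) — 3.
Handover=4: (1,2,3,6,7,5) (1,5,3,6,7,2) (2,5,3,6,7,1) — 3.
Handover=5: (1,2,3,6,7,4) (1,2,4,6,7,3) (1,3,4,6,7,2) (1,4,3,6,7,2) (2,3,4,6,7,1) (2,4,3,6,7,1) — 6.
Summing: 6 + 3 + 3 + 6 = 18.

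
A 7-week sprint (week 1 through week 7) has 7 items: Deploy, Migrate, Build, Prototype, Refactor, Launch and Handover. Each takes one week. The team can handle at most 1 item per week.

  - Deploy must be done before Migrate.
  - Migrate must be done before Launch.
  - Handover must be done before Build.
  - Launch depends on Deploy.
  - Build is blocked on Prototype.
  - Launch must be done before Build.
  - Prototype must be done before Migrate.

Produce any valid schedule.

Refactor=week 7, Deploy=week 1, Handover=week 5, Migrate=week 3, Build=week 6, Launch=week 4, Prototype=week 2

Checking: Handover(week 5) before Build(week 6); Deploy(week 1) before Launch(week 4); Migrate(week 3) before Launch(week 4); Launch(week 4) before Build(week 6); Deploy(week 1) before Migrate(week 3); Prototype(week 2) before Build(week 6); Prototype(week 2) before Migrate(week 3); max 1 per week (cap 1).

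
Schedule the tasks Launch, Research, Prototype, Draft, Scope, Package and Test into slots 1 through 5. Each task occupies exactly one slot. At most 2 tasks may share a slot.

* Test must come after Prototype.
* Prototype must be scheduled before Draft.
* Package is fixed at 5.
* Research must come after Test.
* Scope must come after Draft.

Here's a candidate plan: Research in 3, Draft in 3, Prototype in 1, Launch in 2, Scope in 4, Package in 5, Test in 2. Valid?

Research must come after Test — holds.
Test must come after Prototype — holds.
Scope must come after Draft — holds.
At most 2 tasks may share a slot — holds.
Package is fixed at 5 — holds.
Prototype must be scheduled before Draft — holds.

Yes, all constraints hold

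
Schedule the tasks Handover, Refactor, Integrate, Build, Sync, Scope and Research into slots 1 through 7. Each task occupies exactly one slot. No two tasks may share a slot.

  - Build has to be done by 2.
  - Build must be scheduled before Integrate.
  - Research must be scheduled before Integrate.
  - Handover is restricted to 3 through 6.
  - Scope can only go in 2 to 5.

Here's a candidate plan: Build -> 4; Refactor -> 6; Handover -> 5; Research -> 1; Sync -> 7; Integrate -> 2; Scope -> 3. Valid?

Handover is restricted to 3 through 6 — holds.
Research must be scheduled before Integrate — holds.
Build has to be done by 2 — violated.
No two tasks may share a slot — holds.
Scope can only go in 2 to 5 — holds.
Build must be scheduled before Integrate — violated.

No. Build must be scheduled before Integrate is not satisfied.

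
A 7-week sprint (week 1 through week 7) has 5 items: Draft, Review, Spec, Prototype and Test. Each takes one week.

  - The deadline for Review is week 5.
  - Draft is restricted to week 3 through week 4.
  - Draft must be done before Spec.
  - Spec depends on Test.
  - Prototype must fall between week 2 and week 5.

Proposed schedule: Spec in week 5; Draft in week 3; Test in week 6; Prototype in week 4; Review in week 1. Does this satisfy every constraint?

The deadline for Review is week 5 — holds.
Spec depends on Test — violated.
Draft is restricted to week 3 through week 4 — holds.
Draft must be done before Spec — holds.
Prototype must fall between week 2 and week 5 — holds.

No. Spec depends on Test is not satisfied.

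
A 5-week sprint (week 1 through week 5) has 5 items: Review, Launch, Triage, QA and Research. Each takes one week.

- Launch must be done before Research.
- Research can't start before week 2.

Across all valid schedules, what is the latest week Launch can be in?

week 4

Downstream work caps Launch at week 4.
Launch at week 4 is achievable: Launch -> week 4; Research -> week 5; Review -> week 1; QA -> week 1; Triage -> week 1.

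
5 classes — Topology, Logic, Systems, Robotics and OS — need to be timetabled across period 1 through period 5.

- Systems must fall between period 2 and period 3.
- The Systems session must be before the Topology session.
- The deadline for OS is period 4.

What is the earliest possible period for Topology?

Precedence pushes Topology to at least period 3.
Topology at period 3 is achievable: Logic -> period 1, OS -> period 1, Topology -> period 3, Robotics -> period 1, Systems -> period 2.

period 3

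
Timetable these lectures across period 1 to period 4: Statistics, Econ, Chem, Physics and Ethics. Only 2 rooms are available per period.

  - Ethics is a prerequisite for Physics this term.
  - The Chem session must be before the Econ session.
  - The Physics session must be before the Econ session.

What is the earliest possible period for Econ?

Precedence pushes Econ to at least period 3.
Econ at period 3 is achievable: Econ -> period 3; Ethics -> period 1; Statistics -> period 2; Physics -> period 2; Chem -> period 1.

period 3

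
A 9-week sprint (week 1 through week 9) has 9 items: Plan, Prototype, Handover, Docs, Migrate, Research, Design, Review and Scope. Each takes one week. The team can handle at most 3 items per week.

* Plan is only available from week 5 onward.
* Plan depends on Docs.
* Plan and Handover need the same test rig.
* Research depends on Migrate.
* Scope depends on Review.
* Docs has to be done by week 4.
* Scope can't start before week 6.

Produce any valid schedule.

Handover -> week 2; Research -> week 2; Scope -> week 6; Plan -> week 5; Design -> week 3; Prototype -> week 2; Migrate -> week 1; Review -> week 1; Docs -> week 1

Checking: Docs(week 1) before Plan(week 5); Migrate(week 1) before Research(week 2); Review(week 1) before Scope(week 6); Plan(week 5) != Handover(week 2); Scope=week 6 in [week 6,week 9]; Docs=week 1 in [week 1,week 4]; Plan=week 5 in [week 5,week 9]; max 3 per week (cap 3).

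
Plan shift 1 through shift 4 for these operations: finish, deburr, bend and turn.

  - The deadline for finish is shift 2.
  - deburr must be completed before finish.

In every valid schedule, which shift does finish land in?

Precedence pushes finish to at least shift 2; finish's own window allows nothing later than shift 2.
So finish is pinned to shift 2.

shift 2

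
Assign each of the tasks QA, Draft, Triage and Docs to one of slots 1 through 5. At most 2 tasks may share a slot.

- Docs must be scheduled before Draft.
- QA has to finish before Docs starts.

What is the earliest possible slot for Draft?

3

Precedence pushes Draft to at least 3.
Draft at 3 is achievable: Draft=3, QA=1, Docs=2, Triage=1.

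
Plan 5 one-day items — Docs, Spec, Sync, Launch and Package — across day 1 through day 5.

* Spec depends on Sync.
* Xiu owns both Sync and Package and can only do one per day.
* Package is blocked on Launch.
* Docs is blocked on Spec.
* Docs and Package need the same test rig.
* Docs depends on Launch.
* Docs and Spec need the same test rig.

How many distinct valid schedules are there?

Splitting on Docs: it can be day 3 (5), day 4 (17), day 5 (32). Listing each branch's schedules as (Spec, Sync, Launch, Package) by day number:
Docs=day 3: (2,1,1,2) (2,1,1,4) (2,1,1,5) (2,1,2,4) (2,1,2,5) — 5.
Docs=day 4: (2,1,1,2) (2,1,1,3) (2,1,1,5) (2,1,2,3) (2,1,2,5) (2,1,3,5) (3,1,1,2) (3,1,1,3) (3,1,1,5) (3,1,2,3) (3,1,2,5) (3,1,3,5) (3,2,1,3) (3,2,1,5) (3,2,2,3) (3,2,2,5) (3,2,3,5) — 17.
Docs=day 5: (2,1,1,2) (2,1,1,3) (2,1,1,4) (2,1,2,3) (2,1,2,4) (2,1,3,4) (3,1,1,2) (3,1,1,3) (3,1,1,4) (3,1,2,3) (3,1,2,4) (3,1,3,4) (3,2,1,3) (3,2,1,4) (3,2,2,3) (3,2,2,4) (3,2,3,4) (4,1,1,2) (4,1,1,3) (4,1,1,4) (4,1,2,3) (4,1,2,4) (4,1,3,4) (4,2,1,3) (4,2,1,4) (4,2,2,3) (4,2,2,4) (4,2,3,4) (4,3,1,2) (4,3,1,4) (4,3,2,4) (4,3,3,4) — 32.
Summing: 5 + 17 + 32 = 54.

54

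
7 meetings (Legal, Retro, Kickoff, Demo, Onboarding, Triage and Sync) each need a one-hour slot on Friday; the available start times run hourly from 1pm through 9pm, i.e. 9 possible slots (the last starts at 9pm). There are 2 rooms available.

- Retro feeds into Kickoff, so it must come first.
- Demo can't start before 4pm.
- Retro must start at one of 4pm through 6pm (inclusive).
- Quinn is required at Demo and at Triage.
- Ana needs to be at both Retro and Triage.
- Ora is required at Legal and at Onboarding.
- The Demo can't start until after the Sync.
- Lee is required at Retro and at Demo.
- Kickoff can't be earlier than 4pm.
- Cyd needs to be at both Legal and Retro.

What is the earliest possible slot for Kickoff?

5pm

Kickoff is available from 4pm; precedence pushes Kickoff to at least 5pm.
Kickoff at 5pm is achievable: Retro=4pm, Triage=2pm, Legal=1pm, Kickoff=5pm, Sync=1pm, Demo=5pm, Onboarding=2pm.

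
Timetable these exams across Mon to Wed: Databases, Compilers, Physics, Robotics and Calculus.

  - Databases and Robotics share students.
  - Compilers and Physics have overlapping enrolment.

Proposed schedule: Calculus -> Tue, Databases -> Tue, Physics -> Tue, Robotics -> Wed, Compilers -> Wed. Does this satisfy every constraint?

Yes

Compilers and Physics have overlapping enrolment — holds.
Databases and Robotics share students — holds.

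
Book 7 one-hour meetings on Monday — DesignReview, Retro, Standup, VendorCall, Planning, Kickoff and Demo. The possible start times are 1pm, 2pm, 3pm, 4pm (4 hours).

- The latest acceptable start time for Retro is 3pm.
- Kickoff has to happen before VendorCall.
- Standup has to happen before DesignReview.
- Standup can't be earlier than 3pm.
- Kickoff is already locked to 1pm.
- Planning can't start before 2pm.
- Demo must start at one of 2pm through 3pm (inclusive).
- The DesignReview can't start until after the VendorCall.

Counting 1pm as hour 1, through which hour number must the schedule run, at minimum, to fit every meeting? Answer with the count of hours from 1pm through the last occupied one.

4

The precedence chain requires at least 3 distinct hours.
Propagating the time windows through the other constraints, DesignReview can't land before 4pm — that is hour 4 counting from 1pm — so the schedule must run through at least 4 hours.
4 works (last occupied hour: 4pm): for example DesignReview -> 4pm; Demo -> 2pm; VendorCall -> 2pm; Kickoff -> 1pm; Standup -> 3pm; Planning -> 2pm; Retro -> 1pm.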